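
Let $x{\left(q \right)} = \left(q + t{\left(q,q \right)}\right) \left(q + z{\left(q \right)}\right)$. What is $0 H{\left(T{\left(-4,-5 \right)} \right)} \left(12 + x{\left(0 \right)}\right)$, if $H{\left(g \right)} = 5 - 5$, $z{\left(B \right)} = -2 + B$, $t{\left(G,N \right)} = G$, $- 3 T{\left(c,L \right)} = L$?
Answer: $0$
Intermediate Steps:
$T{\left(c,L \right)} = - \frac{L}{3}$
$x{\left(q \right)} = 2 q \left(-2 + 2 q\right)$ ($x{\left(q \right)} = \left(q + q\right) \left(q + \left(-2 + q\right)\right) = 2 q \left(-2 + 2 q\right)$)
$H{\left(g \right)} = 0$
$0 H{\left(T{\left(-4,-5 \right)} \right)} \left(12 + x{\left(0 \right)}\right) = 0 \cdot 0 \left(12 + 4 \cdot 0 \left(-1 + 0\right)\right) = 0 \left(12 + 4 \cdot 0 \left(-1\right)\right) = 0 \left(12 + 0\right) = 0 \cdot 12 = 0$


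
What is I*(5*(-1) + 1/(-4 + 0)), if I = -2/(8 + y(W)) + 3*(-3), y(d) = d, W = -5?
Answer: 203/4 ≈ 50.750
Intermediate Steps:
I = -29/3 (I = -2/(8 - 5) + 3*(-3) = -2/3 - 9 = -29/3 ≈ -9.6667)
I*(5*(-1) + 1/(-4 + 0)) = -29*(5*(-1) + 1/(-4 + 0))/3 = -29*(-5 + 1/(-4))/3 = -29*(-5 - 1/4)/3 = -29/3*(-21/4) = 203/4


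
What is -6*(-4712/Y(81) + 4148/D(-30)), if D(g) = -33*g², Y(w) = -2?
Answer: -34984526/2475 ≈ -14135.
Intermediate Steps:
-6*(-4712/Y(81) + 4148/D(-30)) = -6*(-4712/(-2) + 4148/((-33*(-30)²))) = -6*(-4712*(-½) + 4148/((-33*900))) = -6*(2356 + 4148/(-29700)) = -6*(2356 + 4148*(-1/29700)) = -6*(2356 - 1037/7425) = -6*17492263/7425 = -34984526/2475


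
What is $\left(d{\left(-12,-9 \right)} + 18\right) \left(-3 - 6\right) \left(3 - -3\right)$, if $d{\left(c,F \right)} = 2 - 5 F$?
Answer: $-3510$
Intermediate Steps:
$\left(d{\left(-12,-9 \right)} + 18\right) \left(-3 - 6\right) \left(3 - -3\right) = \left(\left(2 - -45\right) + 18\right) \left(-3 - 6\right) \left(3 - -3\right) = \left(\left(2 + 45\right) + 18\right) \left(- 9 \left(3 + 3\right)\right) = \left(47 + 18\right) \left(\left(-9\right) 6\right) = 65 \left(-54\right) = -3510$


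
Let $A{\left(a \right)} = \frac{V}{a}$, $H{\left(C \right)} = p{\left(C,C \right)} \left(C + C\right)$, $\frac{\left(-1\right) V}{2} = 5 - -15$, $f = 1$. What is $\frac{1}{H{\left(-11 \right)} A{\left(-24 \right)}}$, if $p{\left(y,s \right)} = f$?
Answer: $- \frac{3}{110} \approx -0.027273$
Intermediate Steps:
$p{\left(y,s \right)} = 1$
$V = -40$ ($V = - 2 \left(5 - -15\right) = - 2 \left(5 + 15\right) = \left(-2\right) 20 = -40$)
$H{\left(C \right)} = 2 C$ ($H{\left(C \right)} = 1 \left(C + C\right) = 1 \cdot 2 C = 2 C$)
$A{\left(a \right)} = - \frac{40}{a}$
$\frac{1}{H{\left(-11 \right)} A{\left(-24 \right)}} = \frac{1}{2 \left(-11\right) \left(- \frac{40}{-24}\right)} = \frac{1}{\left(-22\right) \left(\left(-40\right) \left(- \frac{1}{24}\right)\right)} = \frac{1}{\left(-22\right) \frac{5}{3}} = \frac{1}{- \frac{110}{3}} = - \frac{3}{110}$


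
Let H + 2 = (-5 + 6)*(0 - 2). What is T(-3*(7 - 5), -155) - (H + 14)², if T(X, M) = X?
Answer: -106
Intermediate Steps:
H = -4 (H = -2 + (-5 + 6)*(0 - 2) = -2 + 1*(-2) = -2 - 2 = -4)
T(-3*(7 - 5), -155) - (H + 14)² = -3*(7 - 5) - (-4 + 14)² = -3*2 - 1*10² = -6 - 1*100 = -6 - 100 = -106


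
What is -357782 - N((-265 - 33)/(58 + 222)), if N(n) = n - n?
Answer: -357782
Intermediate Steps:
N(n) = 0
-357782 - N((-265 - 33)/(58 + 222)) = -357782 - 1*0 = -357782 + 0 = -357782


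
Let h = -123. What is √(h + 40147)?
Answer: 2*√10006 ≈ 200.06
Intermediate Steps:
√(h + 40147) = √(-123 + 40147) = √40024 = 2*√10006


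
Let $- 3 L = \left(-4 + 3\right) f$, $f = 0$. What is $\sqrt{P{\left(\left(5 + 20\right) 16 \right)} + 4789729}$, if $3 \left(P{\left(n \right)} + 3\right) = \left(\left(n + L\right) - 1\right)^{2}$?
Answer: $\sqrt{4842793} \approx 2200.6$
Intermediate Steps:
$L = 0$ ($L = - \frac{\left(-4 + 3\right) 0}{3} = - \frac{\left(-1\right) 0}{3} = \left(- \frac{1}{3}\right) 0 = 0$)
$P{\left(n \right)} = -3 + \frac{\left(-1 + n\right)^{2}}{3}$ ($P{\left(n \right)} = -3 + \frac{\left(\left(n + 0\right) - 1\right)^{2}}{3} = -3 + \frac{\left(n - 1\right)^{2}}{3} = -3 + \frac{\left(-1 + n\right)^{2}}{3}$)
$\sqrt{P{\left(\left(5 + 20\right) 16 \right)} + 4789729} = \sqrt{\left(-3 + \frac{\left(-1 + \left(5 + 20\right) 16\right)^{2}}{3}\right) + 4789729} = \sqrt{\left(-3 + \frac{\left(-1 + 25 \cdot 16\right)^{2}}{3}\right) + 4789729} = \sqrt{\left(-3 + \frac{\left(-1 + 400\right)^{2}}{3}\right) + 4789729} = \sqrt{\left(-3 + \frac{399^{2}}{3}\right) + 4789729} = \sqrt{\left(-3 + \frac{1}{3} \cdot 159201\right) + 4789729} = \sqrt{\left(-3 + 53067\right) + 4789729} = \sqrt{53064 + 4789729} = \sqrt{4842793}$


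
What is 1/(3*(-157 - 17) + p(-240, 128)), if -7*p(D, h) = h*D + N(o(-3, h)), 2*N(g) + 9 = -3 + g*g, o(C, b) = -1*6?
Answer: 7/27054 ≈ 0.00025874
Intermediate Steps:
o(C, b) = -6
N(g) = -6 + g²/2 (N(g) = -9/2 + (-3 + g*g)/2 = -9/2 + (-3 + g²)/2 = -9/2 + (-3/2 + g²/2) = -6 + g²/2)
p(D, h) = -12/7 - D*h/7 (p(D, h) = -(h*D + (-6 + (½)*(-6)²))/7 = -(D*h + (-6 + (½)*36))/7 = -(D*h + (-6 + 18))/7 = -(D*h + 12)/7 = -(12 + D*h)/7 = -12/7 - D*h/7)
1/(3*(-157 - 17) + p(-240, 128)) = 1/(3*(-157 - 17) + (-12/7 - ⅐*(-240)*128)) = 1/(3*(-174) + (-12/7 + 30720/7)) = 1/(-522 + 30708/7) = 1/(27054/7) = 7/27054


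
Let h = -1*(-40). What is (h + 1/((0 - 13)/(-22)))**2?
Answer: 293764/169 ≈ 1738.2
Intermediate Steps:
h = 40
(h + 1/((0 - 13)/(-22)))**2 = (40 + 1/((0 - 13)/(-22)))**2 = (40 + 1/(-13*(-1/22)))**2 = (40 + 1/(13/22))**2 = (40 + 22/13)**2 = (542/13)**2 = 293764/169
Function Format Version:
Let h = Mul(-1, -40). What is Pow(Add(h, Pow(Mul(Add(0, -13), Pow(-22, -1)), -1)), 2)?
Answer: Rational(293764, 169) ≈ 1738.2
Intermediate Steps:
h = 40
Pow(Add(h, Pow(Mul(Add(0, -13), Pow(-22, -1)), -1)), 2) = Pow(Add(40, Pow(Mul(Add(0, -13), Pow(-22, -1)), -1)), 2) = Pow(Add(40, Pow(Mul(-13, Rational(-1, 22)), -1)), 2) = Pow(Add(40, Pow(Rational(13, 22), -1)), 2) = Pow(Add(40, Rational(22, 13)), 2) = Pow(Rational(542, 13), 2) = Rational(293764, 169)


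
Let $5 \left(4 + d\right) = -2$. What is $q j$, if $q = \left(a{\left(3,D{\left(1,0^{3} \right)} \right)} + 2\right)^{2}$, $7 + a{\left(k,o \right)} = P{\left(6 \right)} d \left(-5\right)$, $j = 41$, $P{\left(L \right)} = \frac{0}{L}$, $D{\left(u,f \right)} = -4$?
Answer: $1025$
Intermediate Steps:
$d = - \frac{22}{5}$ ($d = -4 + \frac{1}{5} \left(-2\right) = -4 - \frac{2}{5} = - \frac{22}{5} \approx -4.4$)
$P{\left(L \right)} = 0$
$a{\left(k,o \right)} = -7$ ($a{\left(k,o \right)} = -7 + 0 \left(- \frac{22}{5}\right) \left(-5\right) = -7 + 0 \left(-5\right) = -7 + 0 = -7$)
$q = 25$ ($q = \left(-7 + 2\right)^{2} = \left(-5\right)^{2} = 25$)
$q j = 25 \cdot 41 = 1025$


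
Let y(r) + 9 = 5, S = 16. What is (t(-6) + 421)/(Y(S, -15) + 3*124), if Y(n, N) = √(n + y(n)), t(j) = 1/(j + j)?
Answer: 156581/138372 - 5051*√3/830232 ≈ 1.1211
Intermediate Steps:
y(r) = -4 (y(r) = -9 + 5 = -4)
t(j) = 1/(2*j)
Y(n, N) = √(-4 + n) (Y(n, N) = √(n - 4) = √(-4 + n))
(t(-6) + 421)/(Y(S, -15) + 3*124) = ((½)/(-6) + 421)/(√(-4 + 16) + 3*124) = ((½)*(-⅙) + 421)/(√12 + 372) = (-1/12 + 421)/(2*√3 + 372) = 5051/(12*(372 + 2*√3))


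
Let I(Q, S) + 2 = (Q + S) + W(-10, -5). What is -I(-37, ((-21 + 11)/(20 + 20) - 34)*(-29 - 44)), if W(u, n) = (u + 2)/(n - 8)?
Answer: -128017/52 ≈ -2461.9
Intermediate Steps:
W(u, n) = (2 + u)/(-8 + n)
I(Q, S) = -18/13 + Q + S (I(Q, S) = -2 + ((Q + S) + (2 - 10)/(-8 - 5)) = -2 + ((Q + S) - 8/(-13)) = -2 + ((Q + S) - 1/13*(-8)) = -2 + ((Q + S) + 8/13) = -2 + (8/13 + Q + S) = -18/13 + Q + S)
-I(-37, ((-21 + 11)/(20 + 20) - 34)*(-29 - 44)) = -(-18/13 - 37 + ((-21 + 11)/(20 + 20) - 34)*(-29 - 44)) = -(-18/13 - 37 + (-10/40 - 34)*(-73)) = -(-18/13 - 37 + (-10*1/40 - 34)*(-73)) = -(-18/13 - 37 + (-¼ - 34)*(-73)) = -(-18/13 - 37 - 137/4*(-73)) = -(-18/13 - 37 + 10001/4) = -1*128017/52 = -128017/52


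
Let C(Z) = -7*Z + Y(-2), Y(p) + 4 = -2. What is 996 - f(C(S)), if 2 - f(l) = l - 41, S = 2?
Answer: 933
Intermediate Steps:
Y(p) = -6 (Y(p) = -4 - 2 = -6)
C(Z) = -6 - 7*Z (C(Z) = -7*Z - 6 = -6 - 7*Z)
f(l) = 43 - l (f(l) = 2 - (l - 41) = 2 - (-41 + l) = 2 + (41 - l) = 43 - l)
996 - f(C(S)) = 996 - (43 - (-6 - 7*2)) = 996 - (43 - (-6 - 14)) = 996 - (43 - 1*(-20)) = 996 - (43 + 20) = 996 - 1*63 = 996 - 63 = 933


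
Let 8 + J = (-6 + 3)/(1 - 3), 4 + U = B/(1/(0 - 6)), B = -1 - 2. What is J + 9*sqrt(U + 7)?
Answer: -13/2 + 9*sqrt(21) ≈ 34.743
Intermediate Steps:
B = -3
U = 14 (U = -4 - 3/(1/(0 - 6)) = -4 - 3/(1/(-6)) = -4 - 3/(-1/6) = -4 - 3*(-6) = -4 + 18 = 14)
J = -13/2 (J = -8 + (-6 + 3)/(1 - 3) = -8 - 3/(-2) = -8 - 3*(-1/2) = -8 + 3/2 = -13/2 ≈ -6.5000)
J + 9*sqrt(U + 7) = -13/2 + 9*sqrt(14 + 7) = -13/2 + 9*sqrt(21)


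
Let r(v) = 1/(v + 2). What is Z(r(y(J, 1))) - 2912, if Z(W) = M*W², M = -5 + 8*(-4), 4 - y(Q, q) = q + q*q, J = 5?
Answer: -46629/16 ≈ -2914.3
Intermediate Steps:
y(Q, q) = 4 - q - q² (y(Q, q) = 4 - (q + q*q) = 4 - (q + q²) = 4 + (-q - q²) = 4 - q - q²)
r(v) = 1/(2 + v)
M = -37 (M = -5 - 32 = -37)
Z(W) = -37*W²
Z(r(y(J, 1))) - 2912 = -37/(2 + (4 - 1*1 - 1*1²))² - 2912 = -37/(2 + (4 - 1 - 1*1))² - 2912 = -37/(2 + (4 - 1 - 1))² - 2912 = -37/(2 + 2)² - 2912 = -37*(1/4)² - 2912 = -37*(¼)² - 2912 = -37*1/16 - 2912 = -37/16 - 2912 = -46629/16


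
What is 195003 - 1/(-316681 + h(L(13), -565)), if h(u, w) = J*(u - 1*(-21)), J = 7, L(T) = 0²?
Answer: 61725079603/316534 ≈ 1.9500e+5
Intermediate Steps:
L(T) = 0
h(u, w) = 147 + 7*u (h(u, w) = 7*(u - 1*(-21)) = 7*(u + 21) = 7*(21 + u) = 147 + 7*u)
195003 - 1/(-316681 + h(L(13), -565)) = 195003 - 1/(-316681 + (147 + 7*0)) = 195003 - 1/(-316681 + (147 + 0)) = 195003 - 1/(-316681 + 147) = 195003 - 1/(-316534) = 195003 - 1*(-1/316534) = 195003 + 1/316534 = 61725079603/316534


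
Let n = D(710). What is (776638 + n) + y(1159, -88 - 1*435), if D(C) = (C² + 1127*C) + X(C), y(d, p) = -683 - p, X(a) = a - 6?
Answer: 2081452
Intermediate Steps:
X(a) = -6 + a
D(C) = -6 + C² + 1128*C (D(C) = (C² + 1127*C) + (-6 + C) = -6 + C² + 1128*C)
n = 1304974 (n = -6 + 710² + 1128*710 = -6 + 504100 + 800880 = 1304974)
(776638 + n) + y(1159, -88 - 1*435) = (776638 + 1304974) + (-683 - (-88 - 1*435)) = 2081612 + (-683 - (-88 - 435)) = 2081612 + (-683 - 1*(-523)) = 2081612 + (-683 + 523) = 2081612 - 160 = 2081452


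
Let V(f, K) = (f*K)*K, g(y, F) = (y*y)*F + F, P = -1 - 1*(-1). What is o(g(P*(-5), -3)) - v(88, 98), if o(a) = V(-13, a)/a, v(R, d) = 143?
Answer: -104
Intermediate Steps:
P = 0 (P = -1 + 1 = 0)
g(y, F) = F + F*y² (g(y, F) = y²*F + F = F*y² + F = F + F*y²)
V(f, K) = f*K² (V(f, K) = (K*f)*K = f*K²)
o(a) = -13*a (o(a) = (-13*a²)/a = -13*a)
o(g(P*(-5), -3)) - v(88, 98) = -(-39)*(1 + (0*(-5))²) - 1*143 = -(-39)*(1 + 0²) - 143 = -(-39)*(1 + 0) - 143 = -(-39) - 143 = -13*(-3) - 143 = 39 - 143 = -104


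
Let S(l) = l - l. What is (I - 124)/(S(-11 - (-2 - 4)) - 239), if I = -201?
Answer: 325/239 ≈ 1.3598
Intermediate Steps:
S(l) = 0
(I - 124)/(S(-11 - (-2 - 4)) - 239) = (-201 - 124)/(0 - 239) = -325/(-239) = -325*(-1/239) = 325/239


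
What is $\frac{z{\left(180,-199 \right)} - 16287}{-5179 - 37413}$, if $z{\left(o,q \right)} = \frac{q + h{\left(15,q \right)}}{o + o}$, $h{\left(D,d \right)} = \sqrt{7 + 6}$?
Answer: $\frac{5863519}{15333120} - \frac{\sqrt{13}}{15333120} \approx 0.38241$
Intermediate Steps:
$h{\left(D,d \right)} = \sqrt{13}$
$z{\left(o,q \right)} = \frac{q + \sqrt{13}}{2 o}$ ($z{\left(o,q \right)} = \frac{q + \sqrt{13}}{o + o} = \frac{q + \sqrt{13}}{2 o}$)
$\frac{z{\left(180,-199 \right)} - 16287}{-5179 - 37413} = \frac{\frac{-199 + \sqrt{13}}{2 \cdot 180} - 16287}{-5179 - 37413} = \frac{\frac{1}{2} \cdot \frac{1}{180} \left(-199 + \sqrt{13}\right) - 16287}{-42592} = \left(\left(- \frac{199}{360} + \frac{\sqrt{13}}{360}\right) - 16287\right) \left(- \frac{1}{42592}\right) = \left(- \frac{5863519}{360} + \frac{\sqrt{13}}{360}\right) \left(- \frac{1}{42592}\right) = \frac{5863519}{15333120} - \frac{\sqrt{13}}{15333120}$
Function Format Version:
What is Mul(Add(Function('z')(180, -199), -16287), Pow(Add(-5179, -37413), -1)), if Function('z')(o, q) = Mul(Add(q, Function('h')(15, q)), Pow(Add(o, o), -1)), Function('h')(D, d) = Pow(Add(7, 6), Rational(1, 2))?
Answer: Add(Rational(5863519, 15333120), Mul(Rational(-1, 15333120), Pow(13, Rational(1, 2)))) ≈ 0.38241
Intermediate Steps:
Function('h')(D, d) = Pow(13, Rational(1, 2))
Function('z')(o, q) = Mul(Rational(1, 2), Pow(o, -1), Add(q, Pow(13, Rational(1, 2)))) (Function('z')(o, q) = Mul(Add(q, Pow(13, Rational(1, 2))), Pow(Add(o, o), -1)) = Mul(Add(q, Pow(13, Rational(1, 2))), Pow(Mul(2, o), -1)) = Mul(Add(q, Pow(13, Rational(1, 2))), Mul(Rational(1, 2), Pow(o, -1))) = Mul(Rational(1, 2), Pow(o, -1), Add(q, Pow(13, Rational(1, 2)))))
Mul(Add(Function('z')(180, -199), -16287), Pow(Add(-5179, -37413), -1)) = Mul(Add(Mul(Rational(1, 2), Pow(180, -1), Add(-199, Pow(13, Rational(1, 2)))), -16287), Pow(Add(-5179, -37413), -1)) = Mul(Add(Mul(Rational(1, 2), Rational(1, 180), Add(-199, Pow(13, Rational(1, 2)))), -16287), Pow(-42592, -1)) = Mul(Add(Add(Rational(-199, 360), Mul(Rational(1, 360), Pow(13, Rational(1, 2)))), -16287), Rational(-1, 42592)) = Mul(Add(Rational(-5863519, 360), Mul(Rational(1, 360), Pow(13, Rational(1, 2)))), Rational(-1, 42592)) = Add(Rational(5863519, 15333120), Mul(Rational(-1, 15333120), Pow(13, Rational(1, 2))))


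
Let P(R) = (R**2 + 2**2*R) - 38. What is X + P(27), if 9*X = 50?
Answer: 7241/9 ≈ 804.56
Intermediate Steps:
X = 50/9 (X = (1/9)*50 = 50/9 ≈ 5.5556)
P(R) = -38 + R**2 + 4*R (P(R) = (R**2 + 4*R) - 38 = -38 + R**2 + 4*R)
X + P(27) = 50/9 + (-38 + 27**2 + 4*27) = 50/9 + (-38 + 729 + 108) = 50/9 + 799 = 7241/9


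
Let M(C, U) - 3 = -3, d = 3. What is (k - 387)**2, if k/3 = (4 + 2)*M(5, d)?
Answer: 149769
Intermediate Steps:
M(C, U) = 0 (M(C, U) = 3 - 3 = 0)
k = 0 (k = 3*((4 + 2)*0) = 3*(6*0) = 3*0 = 0)
(k - 387)**2 = (0 - 387)**2 = (-387)**2 = 149769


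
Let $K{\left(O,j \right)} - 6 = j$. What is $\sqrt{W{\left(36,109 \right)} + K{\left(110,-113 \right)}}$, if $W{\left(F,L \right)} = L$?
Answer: $\sqrt{2} \approx 1.4142$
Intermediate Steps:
$K{\left(O,j \right)} = 6 + j$
$\sqrt{W{\left(36,109 \right)} + K{\left(110,-113 \right)}} = \sqrt{109 + \left(6 - 113\right)} = \sqrt{109 - 107} = \sqrt{2}$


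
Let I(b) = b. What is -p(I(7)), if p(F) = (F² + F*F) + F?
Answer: -105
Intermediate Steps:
p(F) = F + 2*F² (p(F) = (F² + F²) + F = 2*F² + F = F + 2*F²)
-p(I(7)) = -7*(1 + 2*7) = -7*(1 + 14) = -7*15 = -1*105 = -105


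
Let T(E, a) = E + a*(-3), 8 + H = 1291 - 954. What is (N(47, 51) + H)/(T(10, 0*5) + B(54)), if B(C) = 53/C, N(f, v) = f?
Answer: 20304/593 ≈ 34.239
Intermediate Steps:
H = 329 (H = -8 + (1291 - 954) = -8 + 337 = 329)
T(E, a) = E - 3*a
(N(47, 51) + H)/(T(10, 0*5) + B(54)) = (47 + 329)/((10 - 0*5) + 53/54) = 376/((10 - 3*0) + 53*(1/54)) = 376/((10 + 0) + 53/54) = 376/(10 + 53/54) = 376/(593/54) = 376*(54/593) = 20304/593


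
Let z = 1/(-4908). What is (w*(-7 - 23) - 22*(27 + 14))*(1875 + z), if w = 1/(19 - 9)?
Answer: -8328261595/4908 ≈ -1.6969e+6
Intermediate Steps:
z = -1/4908 ≈ -0.00020375
w = ⅒ (w = 1/10 = ⅒ ≈ 0.10000)
(w*(-7 - 23) - 22*(27 + 14))*(1875 + z) = ((-7 - 23)/10 - 22*(27 + 14))*(1875 - 1/4908) = ((⅒)*(-30) - 22*41)*(9202499/4908) = (-3 - 902)*(9202499/4908) = -905*9202499/4908 = -8328261595/4908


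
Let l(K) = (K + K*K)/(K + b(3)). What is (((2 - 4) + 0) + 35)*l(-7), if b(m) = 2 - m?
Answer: -693/4 ≈ -173.25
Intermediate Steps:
l(K) = (K + K²)/(-1 + K) (l(K) = (K + K*K)/(K + (2 - 1*3)) = (K + K²)/(K + (2 - 3)) = (K + K²)/(K - 1) = (K + K²)/(-1 + K))
(((2 - 4) + 0) + 35)*l(-7) = (((2 - 4) + 0) + 35)*(-7*(1 - 7)/(-1 - 7)) = ((-2 + 0) + 35)*(-7*(-6)/(-8)) = (-2 + 35)*(-7*(-⅛)*(-6)) = 33*(-21/4) = -693/4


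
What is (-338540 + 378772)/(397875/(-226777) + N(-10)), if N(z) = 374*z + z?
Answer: -194121112/18102375 ≈ -10.724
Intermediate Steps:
N(z) = 375*z
(-338540 + 378772)/(397875/(-226777) + N(-10)) = (-338540 + 378772)/(397875/(-226777) + 375*(-10)) = 40232/(397875*(-1/226777) - 3750) = 40232/(-397875/226777 - 3750) = 40232/(-850811625/226777) = 40232*(-226777/850811625) = -194121112/18102375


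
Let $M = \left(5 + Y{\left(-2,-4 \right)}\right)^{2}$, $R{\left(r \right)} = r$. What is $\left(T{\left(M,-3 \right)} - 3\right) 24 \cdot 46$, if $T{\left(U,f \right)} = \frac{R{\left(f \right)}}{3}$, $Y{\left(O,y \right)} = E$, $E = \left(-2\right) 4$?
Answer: $-4416$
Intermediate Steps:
$E = -8$
$Y{\left(O,y \right)} = -8$
$M = 9$ ($M = \left(5 - 8\right)^{2} = \left(-3\right)^{2} = 9$)
$T{\left(U,f \right)} = \frac{f}{3}$
$\left(T{\left(M,-3 \right)} - 3\right) 24 \cdot 46 = \left(\frac{1}{3} \left(-3\right) - 3\right) 24 \cdot 46 = \left(-1 - 3\right) 24 \cdot 46 = \left(-4\right) 24 \cdot 46 = \left(-96\right) 46 = -4416$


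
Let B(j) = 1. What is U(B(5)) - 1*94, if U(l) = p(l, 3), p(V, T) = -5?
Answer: -99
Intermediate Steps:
U(l) = -5
U(B(5)) - 1*94 = -5 - 1*94 = -5 - 94 = -99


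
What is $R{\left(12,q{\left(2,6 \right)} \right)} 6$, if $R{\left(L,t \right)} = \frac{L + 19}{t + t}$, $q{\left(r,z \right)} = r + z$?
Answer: $\frac{93}{8} \approx 11.625$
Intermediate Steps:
$R{\left(L,t \right)} = \frac{19 + L}{2 t}$
$R{\left(12,q{\left(2,6 \right)} \right)} 6 = \frac{19 + 12}{2 \left(2 + 6\right)} 6 = \frac{1}{2} \cdot \frac{1}{8} \cdot 31 \cdot 6 = \frac{31}{16} \cdot 6 = \frac{93}{8}$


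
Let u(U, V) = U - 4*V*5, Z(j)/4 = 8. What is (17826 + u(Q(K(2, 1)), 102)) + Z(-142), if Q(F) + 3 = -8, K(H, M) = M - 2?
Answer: 15807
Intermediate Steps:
K(H, M) = -2 + M
Q(F) = -11 (Q(F) = -3 - 8 = -11)
Z(j) = 32 (Z(j) = 4*8 = 32)
u(U, V) = U - 20*V
(17826 + u(Q(K(2, 1)), 102)) + Z(-142) = (17826 + (-11 - 20*102)) + 32 = (17826 + (-11 - 2040)) + 32 = (17826 - 2051) + 32 = 15775 + 32 = 15807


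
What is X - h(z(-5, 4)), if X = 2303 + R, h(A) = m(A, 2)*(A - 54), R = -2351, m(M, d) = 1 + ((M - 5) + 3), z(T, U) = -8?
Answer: -606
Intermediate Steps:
m(M, d) = -1 + M (m(M, d) = 1 + ((-5 + M) + 3) = 1 + (-2 + M) = -1 + M)
h(A) = (-1 + A)*(-54 + A) (h(A) = (-1 + A)*(A - 54) = (-1 + A)*(-54 + A))
X = -48 (X = 2303 - 2351 = -48)
X - h(z(-5, 4)) = -48 - (-1 - 8)*(-54 - 8) = -48 - (-9)*(-62) = -48 - 1*558 = -48 - 558 = -606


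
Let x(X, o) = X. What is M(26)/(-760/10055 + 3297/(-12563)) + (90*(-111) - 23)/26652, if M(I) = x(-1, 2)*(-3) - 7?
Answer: 2607855639385/227603895636 ≈ 11.458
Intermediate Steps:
M(I) = -4 (M(I) = -1*(-3) - 7 = 3 - 7 = -4)
M(26)/(-760/10055 + 3297/(-12563)) + (90*(-111) - 23)/26652 = -4/(-760/10055 + 3297/(-12563)) + (90*(-111) - 23)/26652 = -4/(-760*1/10055 + 3297*(-1/12563)) + (-9990 - 23)*(1/26652) = -4/(-152/2011 - 3297/12563) - 10013*1/26652 = -4/(-8539843/25264193) - 10013/26652 = -4*(-25264193/8539843) - 10013/26652 = 101056772/8539843 - 10013/26652 = 2607855639385/227603895636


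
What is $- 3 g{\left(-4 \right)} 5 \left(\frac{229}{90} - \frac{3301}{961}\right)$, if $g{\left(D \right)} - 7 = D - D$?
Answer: $\frac{539147}{5766} \approx 93.505$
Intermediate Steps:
$g{\left(D \right)} = 7$ ($g{\left(D \right)} = 7 + \left(D - D\right) = 7 + 0 = 7$)
$- 3 g{\left(-4 \right)} 5 \left(\frac{229}{90} - \frac{3301}{961}\right) = \left(-3\right) 7 \cdot 5 \left(\frac{229}{90} - \frac{3301}{961}\right) = \left(-21\right) 5 \left(229 \cdot \frac{1}{90} - \frac{3301}{961}\right) = - 105 \left(\frac{229}{90} - \frac{3301}{961}\right) = \left(-105\right) \left(- \frac{77021}{86490}\right) = \frac{539147}{5766}$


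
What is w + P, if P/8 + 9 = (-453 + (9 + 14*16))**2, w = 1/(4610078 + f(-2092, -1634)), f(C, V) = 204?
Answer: 1784769250097/4610282 ≈ 3.8713e+5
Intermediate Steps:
w = 1/4610282 (w = 1/(4610078 + 204) = 1/4610282 ≈ 2.1691e-7)
P = 387128 (P = -72 + 8*(-453 + (9 + 14*16))**2 = -72 + 8*(-453 + (9 + 224))**2 = -72 + 8*(-453 + 233)**2 = -72 + 8*(-220)**2 = -72 + 8*48400 = -72 + 387200 = 387128)
w + P = 1/4610282 + 387128 = 1784769250097/4610282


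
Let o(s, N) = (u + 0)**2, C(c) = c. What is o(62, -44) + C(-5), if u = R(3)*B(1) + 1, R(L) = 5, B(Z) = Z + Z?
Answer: 116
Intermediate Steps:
B(Z) = 2*Z
u = 11 (u = 5*(2*1) + 1 = 5*2 + 1 = 10 + 1 = 11)
o(s, N) = 121 (o(s, N) = (11 + 0)**2 = 11**2 = 121)
o(62, -44) + C(-5) = 121 - 5 = 116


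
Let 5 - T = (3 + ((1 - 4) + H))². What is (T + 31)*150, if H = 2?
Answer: 4800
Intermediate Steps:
T = 1 (T = 5 - (3 + ((1 - 4) + 2))² = 5 - (3 + (-3 + 2))² = 5 - (3 - 1)² = 5 - 1*2² = 5 - 1*4 = 5 - 4 = 1)
(T + 31)*150 = (1 + 31)*150 = 32*150 = 4800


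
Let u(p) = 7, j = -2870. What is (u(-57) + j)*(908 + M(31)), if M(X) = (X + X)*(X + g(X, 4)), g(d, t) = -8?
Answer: -6682242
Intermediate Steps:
M(X) = 2*X*(-8 + X) (M(X) = (X + X)*(X - 8) = (2*X)*(-8 + X) = 2*X*(-8 + X))
(u(-57) + j)*(908 + M(31)) = (7 - 2870)*(908 + 2*31*(-8 + 31)) = -2863*(908 + 2*31*23) = -2863*(908 + 1426) = -2863*2334 = -6682242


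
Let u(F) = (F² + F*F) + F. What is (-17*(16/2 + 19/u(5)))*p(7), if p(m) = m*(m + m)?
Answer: -764694/55 ≈ -13904.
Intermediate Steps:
u(F) = F + 2*F² (u(F) = (F² + F²) + F = 2*F² + F = F + 2*F²)
p(m) = 2*m² (p(m) = m*(2*m) = 2*m²)
(-17*(16/2 + 19/u(5)))*p(7) = (-17*(16/2 + 19/((5*(1 + 2*5)))))*(2*7²) = (-17*(16*(½) + 19/((5*(1 + 10)))))*(2*49) = -17*(8 + 19/((5*11)))*98 = -17*(8 + 19/55)*98 = -17*459/55*98 = -7803/55*98 = -764694/55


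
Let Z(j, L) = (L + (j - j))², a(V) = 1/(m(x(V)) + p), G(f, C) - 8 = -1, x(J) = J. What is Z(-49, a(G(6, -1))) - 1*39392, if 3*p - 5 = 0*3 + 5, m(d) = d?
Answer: -37855703/961 ≈ -39392.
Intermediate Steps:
G(f, C) = 7 (G(f, C) = 8 - 1 = 7)
p = 10/3 (p = 5/3 + (0*3 + 5)/3 = 5/3 + (0 + 5)/3 = 5/3 + (⅓)*5 = 5/3 + 5/3 = 10/3 ≈ 3.3333)
a(V) = 1/(10/3 + V) (a(V) = 1/(V + 10/3) = 1/(10/3 + V))
Z(j, L) = L² (Z(j, L) = (L + 0)² = L²)
Z(-49, a(G(6, -1))) - 1*39392 = (3/(10 + 3*7))² - 1*39392 = (3/(10 + 21))² - 39392 = (3/31)² - 39392 = 9/961 - 39392 = -37855703/961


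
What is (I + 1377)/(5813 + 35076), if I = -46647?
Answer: -45270/40889 ≈ -1.1071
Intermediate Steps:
(I + 1377)/(5813 + 35076) = (-46647 + 1377)/(5813 + 35076) = -45270/40889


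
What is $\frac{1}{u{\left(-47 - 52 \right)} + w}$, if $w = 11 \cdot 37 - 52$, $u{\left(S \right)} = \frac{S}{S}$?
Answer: $\frac{1}{356} \approx 0.002809$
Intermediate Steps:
$u{\left(S \right)} = 1$
$w = 355$ ($w = 407 - 52 = 355$)
$\frac{1}{u{\left(-47 - 52 \right)} + w} = \frac{1}{1 + 355} = \frac{1}{356}$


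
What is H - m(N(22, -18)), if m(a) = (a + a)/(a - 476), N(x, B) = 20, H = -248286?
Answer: -14152297/57 ≈ -2.4829e+5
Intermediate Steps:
m(a) = 2*a/(-476 + a) (m(a) = (2*a)/(-476 + a) = 2*a/(-476 + a))
H - m(N(22, -18)) = -248286 - 2*20/(-476 + 20) = -248286 - 2*20/(-456) = -248286 - 2*20*(-1)/456 = -248286 - 1*(-5/57) = -248286 + 5/57 = -14152297/57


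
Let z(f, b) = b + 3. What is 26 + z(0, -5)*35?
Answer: -44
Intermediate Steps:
z(f, b) = 3 + b
26 + z(0, -5)*35 = 26 + (3 - 5)*35 = 26 - 2*35 = 26 - 70 = -44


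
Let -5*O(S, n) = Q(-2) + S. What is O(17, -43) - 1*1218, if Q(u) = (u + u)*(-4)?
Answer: -6123/5 ≈ -1224.6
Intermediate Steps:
Q(u) = -8*u (Q(u) = (2*u)*(-4) = -8*u)
O(S, n) = -16/5 - S/5 (O(S, n) = -(-8*(-2) + S)/5 = -(16 + S)/5 = -16/5 - S/5)
O(17, -43) - 1*1218 = (-16/5 - ⅕*17) - 1*1218 = (-16/5 - 17/5) - 1218 = -33/5 - 1218 = -6123/5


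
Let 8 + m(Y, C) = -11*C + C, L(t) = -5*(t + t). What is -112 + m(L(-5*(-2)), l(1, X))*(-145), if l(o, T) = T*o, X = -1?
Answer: -402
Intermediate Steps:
L(t) = -10*t
m(Y, C) = -8 - 10*C (m(Y, C) = -8 + (-11*C + C) = -8 - 10*C)
-112 + m(L(-5*(-2)), l(1, X))*(-145) = -112 + (-8 - (-10))*(-145) = -112 + (-8 - 10*(-1))*(-145) = -112 + (-8 + 10)*(-145) = -112 + 2*(-145) = -112 - 290 = -402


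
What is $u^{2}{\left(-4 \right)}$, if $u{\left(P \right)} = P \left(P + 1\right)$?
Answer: $144$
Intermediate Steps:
$u{\left(P \right)} = P \left(1 + P\right)$
$u^{2}{\left(-4 \right)} = \left(- 4 \left(1 - 4\right)\right)^{2} = \left(\left(-4\right) \left(-3\right)\right)^{2} = 12^{2} = 144$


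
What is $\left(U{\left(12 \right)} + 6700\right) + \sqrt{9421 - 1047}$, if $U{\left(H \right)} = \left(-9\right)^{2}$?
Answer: $6781 + \sqrt{8374} \approx 6872.5$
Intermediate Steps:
$U{\left(H \right)} = 81$
$\left(U{\left(12 \right)} + 6700\right) + \sqrt{9421 - 1047} = \left(81 + 6700\right) + \sqrt{9421 - 1047} = 6781 + \sqrt{8374}$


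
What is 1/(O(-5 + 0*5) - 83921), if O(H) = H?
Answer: -1/83926 ≈ -1.1915e-5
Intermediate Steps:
1/(O(-5 + 0*5) - 83921) = 1/((-5 + 0*5) - 83921) = 1/((-5 + 0) - 83921) = 1/(-5 - 83921) = 1/(-83926) = -1/83926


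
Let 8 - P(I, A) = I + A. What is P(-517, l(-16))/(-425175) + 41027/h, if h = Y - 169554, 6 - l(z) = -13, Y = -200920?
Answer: -17631114569/157516282950 ≈ -0.11193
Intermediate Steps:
l(z) = 19 (l(z) = 6 - 1*(-13) = 6 + 13 = 19)
P(I, A) = 8 - A - I (P(I, A) = 8 - (I + A) = 8 - (A + I) = 8 + (-A - I) = 8 - A - I)
h = -370474 (h = -200920 - 169554 = -370474)
P(-517, l(-16))/(-425175) + 41027/h = (8 - 1*19 - 1*(-517))/(-425175) + 41027/(-370474) = (8 - 19 + 517)*(-1/425175) + 41027*(-1/370474) = 506*(-1/425175) - 41027/370474 = -506/425175 - 41027/370474 = -17631114569/157516282950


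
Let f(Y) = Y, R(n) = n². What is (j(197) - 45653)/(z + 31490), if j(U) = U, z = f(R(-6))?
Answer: -22728/15763 ≈ -1.4419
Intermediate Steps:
z = 36 (z = (-6)² = 36)
(j(197) - 45653)/(z + 31490) = (197 - 45653)/(36 + 31490) = -45456/31526 = -45456*1/31526 = -22728/15763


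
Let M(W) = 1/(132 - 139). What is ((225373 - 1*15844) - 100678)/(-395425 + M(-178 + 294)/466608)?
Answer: -355535231856/1291559278801 ≈ -0.27528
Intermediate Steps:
M(W) = -⅐ (M(W) = 1/(-7) = -⅐)
((225373 - 1*15844) - 100678)/(-395425 + M(-178 + 294)/466608) = ((225373 - 1*15844) - 100678)/(-395425 - ⅐/466608) = ((225373 - 15844) - 100678)/(-395425 - ⅐*1/466608) = (209529 - 100678)/(-395425 - 1/3266256) = 108851/(-1291559278801/3266256) = 108851*(-3266256/1291559278801) = -355535231856/1291559278801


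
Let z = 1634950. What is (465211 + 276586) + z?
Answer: 2376747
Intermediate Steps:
(465211 + 276586) + z = (465211 + 276586) + 1634950 = 741797 + 1634950 = 2376747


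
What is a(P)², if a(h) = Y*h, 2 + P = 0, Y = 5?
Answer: 100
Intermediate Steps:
P = -2 (P = -2 + 0 = -2)
a(h) = 5*h
a(P)² = (5*(-2))² = (-10)² = 100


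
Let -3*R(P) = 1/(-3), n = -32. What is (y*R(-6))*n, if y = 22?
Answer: -704/9 ≈ -78.222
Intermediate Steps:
R(P) = 1/9 (R(P) = -1/3/(-3) = -1/3*(-1/3) = 1/9)
(y*R(-6))*n = (22*(1/9))*(-32) = (22/9)*(-32) = -704/9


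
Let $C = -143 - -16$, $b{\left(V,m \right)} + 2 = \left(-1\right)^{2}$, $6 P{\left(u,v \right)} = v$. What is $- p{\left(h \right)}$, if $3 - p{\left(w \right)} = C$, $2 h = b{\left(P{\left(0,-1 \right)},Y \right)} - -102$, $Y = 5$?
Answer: $-130$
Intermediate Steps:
$P{\left(u,v \right)} = \frac{v}{6}$
$b{\left(V,m \right)} = -1$ ($b{\left(V,m \right)} = -2 + \left(-1\right)^{2} = -2 + 1 = -1$)
$C = -127$ ($C = -143 + 16 = -127$)
$h = \frac{101}{2}$ ($h = \frac{-1 - -102}{2} = \frac{-1 + 102}{2} = \frac{1}{2} \cdot 101 = \frac{101}{2} \approx 50.5$)
$p{\left(w \right)} = 130$ ($p{\left(w \right)} = 3 - -127 = 3 + 127 = 130$)
$- p{\left(h \right)} = \left(-1\right) 130 = -130$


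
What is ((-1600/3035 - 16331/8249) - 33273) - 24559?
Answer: -289585646573/5007143 ≈ -57835.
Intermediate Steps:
((-1600/3035 - 16331/8249) - 33273) - 24559 = ((-1600*1/3035 - 16331*1/8249) - 33273) - 24559 = ((-320/607 - 16331/8249) - 33273) - 24559 = (-12552597/5007143 - 33273) - 24559 = -166615221636/5007143 - 24559 = -289585646573/5007143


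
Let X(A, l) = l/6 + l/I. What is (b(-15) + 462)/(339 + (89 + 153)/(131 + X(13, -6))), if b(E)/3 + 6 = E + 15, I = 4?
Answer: 114108/87607 ≈ 1.3025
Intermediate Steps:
X(A, l) = 5*l/12 (X(A, l) = l/6 + l/4 = 5*l/12)
b(E) = 27 + 3*E (b(E) = -18 + 3*(E + 15) = -18 + 3*(15 + E) = -18 + (45 + 3*E) = 27 + 3*E)
(b(-15) + 462)/(339 + (89 + 153)/(131 + X(13, -6))) = ((27 + 3*(-15)) + 462)/(339 + (89 + 153)/(131 + (5/12)*(-6))) = ((27 - 45) + 462)/(339 + 242/(131 - 5/2)) = (-18 + 462)/(339 + 242/(257/2)) = 444/(339 + 242*(2/257)) = 444/(339 + 484/257) = 444/(87607/257) = 444*(257/87607) = 114108/87607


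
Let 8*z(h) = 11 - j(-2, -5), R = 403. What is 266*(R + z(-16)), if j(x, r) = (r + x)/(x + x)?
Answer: 1720089/16 ≈ 1.0751e+5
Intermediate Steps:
j(x, r) = (r + x)/(2*x) (j(x, r) = (r + x)/((2*x)) = (r + x)*(1/(2*x)) = (r + x)/(2*x))
z(h) = 37/32 (z(h) = (11 - (-5 - 2)/(2*(-2)))/8 = (11 - (-1)*(-7)/(2*2))/8 = (11 - 1*7/4)/8 = (11 - 7/4)/8 = (1/8)*(37/4) = 37/32)
266*(R + z(-16)) = 266*(403 + 37/32) = 266*(12933/32) = 1720089/16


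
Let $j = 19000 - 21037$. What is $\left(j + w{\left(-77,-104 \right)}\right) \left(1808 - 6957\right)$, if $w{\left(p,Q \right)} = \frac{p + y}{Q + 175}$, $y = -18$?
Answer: $\frac{745173578}{71} \approx 1.0495 \cdot 10^{7}$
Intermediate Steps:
$w{\left(p,Q \right)} = \frac{-18 + p}{175 + Q}$ ($w{\left(p,Q \right)} = \frac{p - 18}{Q + 175} = \frac{-18 + p}{175 + Q}$)
$j = -2037$ ($j = 19000 - 21037 = -2037$)
$\left(j + w{\left(-77,-104 \right)}\right) \left(1808 - 6957\right) = \left(-2037 + \frac{-18 - 77}{175 - 104}\right) \left(1808 - 6957\right) = \left(-2037 + \frac{1}{71} \left(-95\right)\right) \left(-5149\right) = \left(-2037 - \frac{95}{71}\right) \left(-5149\right) = \left(- \frac{144722}{71}\right) \left(-5149\right) = \frac{745173578}{71}$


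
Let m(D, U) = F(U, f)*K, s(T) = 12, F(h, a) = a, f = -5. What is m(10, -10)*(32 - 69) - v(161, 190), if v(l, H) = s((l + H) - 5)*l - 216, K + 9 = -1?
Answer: -3566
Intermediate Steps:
K = -10 (K = -9 - 1 = -10)
m(D, U) = 50 (m(D, U) = -5*(-10) = 50)
v(l, H) = -216 + 12*l (v(l, H) = 12*l - 216 = -216 + 12*l)
m(10, -10)*(32 - 69) - v(161, 190) = 50*(32 - 69) - (-216 + 12*161) = 50*(-37) - (-216 + 1932) = -1850 - 1*1716 = -1850 - 1716 = -3566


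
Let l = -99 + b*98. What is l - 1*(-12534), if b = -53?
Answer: 7241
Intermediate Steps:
l = -5293 (l = -99 - 53*98 = -99 - 5194 = -5293)
l - 1*(-12534) = -5293 - 1*(-12534) = -5293 + 12534 = 7241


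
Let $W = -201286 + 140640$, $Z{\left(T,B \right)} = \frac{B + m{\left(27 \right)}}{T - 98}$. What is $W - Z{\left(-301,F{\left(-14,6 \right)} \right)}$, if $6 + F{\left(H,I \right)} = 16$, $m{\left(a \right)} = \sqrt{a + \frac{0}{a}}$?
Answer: $- \frac{24197744}{399} + \frac{\sqrt{3}}{133} \approx -60646.0$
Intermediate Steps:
$m{\left(a \right)} = \sqrt{a}$ ($m{\left(a \right)} = \sqrt{a + 0} = \sqrt{a}$)
$F{\left(H,I \right)} = 10$ ($F{\left(H,I \right)} = -6 + 16 = 10$)
$Z{\left(T,B \right)} = \frac{B + 3 \sqrt{3}}{-98 + T}$ ($Z{\left(T,B \right)} = \frac{B + \sqrt{27}}{T - 98} = \frac{B + 3 \sqrt{3}}{-98 + T}$)
$W = -60646$
$W - Z{\left(-301,F{\left(-14,6 \right)} \right)} = -60646 - \frac{10 + 3 \sqrt{3}}{-98 - 301} = -60646 - \frac{10 + 3 \sqrt{3}}{-399} = -60646 - - \frac{10 + 3 \sqrt{3}}{399} = -60646 - \left(- \frac{10}{399} - \frac{\sqrt{3}}{133}\right) = -60646 + \left(\frac{10}{399} + \frac{\sqrt{3}}{133}\right) = - \frac{24197744}{399} + \frac{\sqrt{3}}{133}$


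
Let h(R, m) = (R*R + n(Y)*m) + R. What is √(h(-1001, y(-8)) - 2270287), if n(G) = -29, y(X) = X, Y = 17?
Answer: I*√1269055 ≈ 1126.5*I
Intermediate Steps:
h(R, m) = R + R² - 29*m (h(R, m) = (R*R - 29*m) + R = (R² - 29*m) + R = R + R² - 29*m)
√(h(-1001, y(-8)) - 2270287) = √((-1001 + (-1001)² - 29*(-8)) - 2270287) = √((-1001 + 1002001 + 232) - 2270287) = √(1001232 - 2270287) = √(-1269055) = I*√1269055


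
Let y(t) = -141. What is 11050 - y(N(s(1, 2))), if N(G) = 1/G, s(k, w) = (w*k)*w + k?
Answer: 11191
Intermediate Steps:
s(k, w) = k + k*w**2 (s(k, w) = (k*w)*w + k = k*w**2 + k = k + k*w**2)
11050 - y(N(s(1, 2))) = 11050 - 1*(-141) = 11050 + 141 = 11191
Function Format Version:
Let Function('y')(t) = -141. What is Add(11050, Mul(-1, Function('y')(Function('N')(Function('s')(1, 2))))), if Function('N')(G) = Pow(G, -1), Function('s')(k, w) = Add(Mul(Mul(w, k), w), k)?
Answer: 11191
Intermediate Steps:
Function('s')(k, w) = Add(k, Mul(k, Pow(w, 2))) (Function('s')(k, w) = Add(Mul(Mul(k, w), w), k) = Add(Mul(k, Pow(w, 2)), k) = Add(k, Mul(k, Pow(w, 2))))
Add(11050, Mul(-1, Function('y')(Function('N')(Function('s')(1, 2))))) = Add(11050, Mul(-1, -141)) = Add(11050, 141) = 11191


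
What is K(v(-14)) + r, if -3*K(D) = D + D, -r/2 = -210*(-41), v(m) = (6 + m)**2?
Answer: -51788/3 ≈ -17263.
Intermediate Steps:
r = -17220 (r = -(-420)*(-41) = -2*8610 = -17220)
K(D) = -2*D/3 (K(D) = -(D + D)/3 = -2*D/3)
K(v(-14)) + r = -2*(6 - 14)**2/3 - 17220 = -2/3*(-8)**2 - 17220 = -2/3*64 - 17220 = -128/3 - 17220 = -51788/3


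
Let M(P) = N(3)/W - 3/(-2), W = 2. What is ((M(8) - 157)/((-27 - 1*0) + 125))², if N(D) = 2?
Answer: 95481/38416 ≈ 2.4854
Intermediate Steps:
M(P) = 5/2 (M(P) = 2/2 - 3/(-2) = 2*(½) - 3*(-½) = 1 + 3/2 = 5/2)
((M(8) - 157)/((-27 - 1*0) + 125))² = ((5/2 - 157)/((-27 - 1*0) + 125))² = (-309/(2*((-27 + 0) + 125)))² = (-309/(2*(-27 + 125)))² = (-309/2/98)² = (-309/2*1/98)² = (-309/196)² = 95481/38416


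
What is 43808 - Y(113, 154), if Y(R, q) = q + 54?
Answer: 43600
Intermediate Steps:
Y(R, q) = 54 + q
43808 - Y(113, 154) = 43808 - (54 + 154) = 43808 - 1*208 = 43808 - 208 = 43600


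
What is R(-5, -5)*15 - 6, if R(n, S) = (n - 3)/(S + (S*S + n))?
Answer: -14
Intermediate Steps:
R(n, S) = (-3 + n)/(S + n + S**2) (R(n, S) = (-3 + n)/(S + (S**2 + n)) = (-3 + n)/(S + (n + S**2)) = (-3 + n)/(S + n + S**2))
R(-5, -5)*15 - 6 = ((-3 - 5)/(-5 - 5 + (-5)**2))*15 - 6 = (-8/(-5 - 5 + 25))*15 - 6 = (-8/15)*15 - 6 = ((1/15)*(-8))*15 - 6 = -8/15*15 - 6 = -8 - 6 = -14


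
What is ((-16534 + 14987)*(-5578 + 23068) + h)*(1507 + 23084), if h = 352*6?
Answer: -665307488538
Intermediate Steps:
h = 2112
((-16534 + 14987)*(-5578 + 23068) + h)*(1507 + 23084) = ((-16534 + 14987)*(-5578 + 23068) + 2112)*(1507 + 23084) = (-1547*17490 + 2112)*24591 = (-27057030 + 2112)*24591 = -27054918*24591 = -665307488538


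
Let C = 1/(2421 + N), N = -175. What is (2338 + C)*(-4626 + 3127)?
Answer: -7871472351/2246 ≈ -3.5047e+6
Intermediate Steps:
C = 1/2246 (C = 1/(2421 - 175) = 1/2246 ≈ 0.00044524)
(2338 + C)*(-4626 + 3127) = (2338 + 1/2246)*(-4626 + 3127) = (5251149/2246)*(-1499) = -7871472351/2246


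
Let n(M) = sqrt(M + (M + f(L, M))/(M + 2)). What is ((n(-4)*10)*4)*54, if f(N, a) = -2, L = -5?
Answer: 2160*I ≈ 2160.0*I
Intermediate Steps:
n(M) = sqrt(M + (-2 + M)/(2 + M)) (n(M) = sqrt(M + (M - 2)/(M + 2)) = sqrt(M + (-2 + M)/(2 + M)))
((n(-4)*10)*4)*54 = ((sqrt((-2 - 4 - 4*(2 - 4))/(2 - 4))*10)*4)*54 = ((sqrt((-2 - 4 - 4*(-2))/(-2))*10)*4)*54 = ((sqrt(-(-2 - 4 + 8)/2)*10)*4)*54 = ((sqrt(-1/2*2)*10)*4)*54 = ((sqrt(-1)*10)*4)*54 = ((I*10)*4)*54 = ((10*I)*4)*54 = (40*I)*54 = 2160*I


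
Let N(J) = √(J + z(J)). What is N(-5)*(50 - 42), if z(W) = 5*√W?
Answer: 8*√(-5 + 5*I*√5) ≈ 15.229 + 23.493*I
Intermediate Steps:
N(J) = √(J + 5*√J)
N(-5)*(50 - 42) = √(-5 + 5*√(-5))*(50 - 42) = √(-5 + 5*(I*√5))*8 = √(-5 + 5*I*√5)*8 = 8*√(-5 + 5*I*√5)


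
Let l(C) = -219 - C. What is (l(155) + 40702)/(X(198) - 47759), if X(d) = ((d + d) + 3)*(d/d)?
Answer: -5041/5920 ≈ -0.85152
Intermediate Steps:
X(d) = 3 + 2*d (X(d) = (2*d + 3)*1 = (3 + 2*d)*1 = 3 + 2*d)
(l(155) + 40702)/(X(198) - 47759) = ((-219 - 1*155) + 40702)/((3 + 2*198) - 47759) = ((-219 - 155) + 40702)/((3 + 396) - 47759) = (-374 + 40702)/(399 - 47759) = 40328/(-47360) = 40328*(-1/47360) = -5041/5920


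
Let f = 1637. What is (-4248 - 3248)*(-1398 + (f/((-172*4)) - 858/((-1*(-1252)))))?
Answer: 282703084253/26918 ≈ 1.0502e+7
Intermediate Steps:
(-4248 - 3248)*(-1398 + (f/((-172*4)) - 858/((-1*(-1252))))) = (-4248 - 3248)*(-1398 + (1637/((-172*4)) - 858/((-1*(-1252))))) = -7496*(-1398 + (1637/(-688) - 858/1252)) = -7496*(-1398 + (1637*(-1/688) - 858*1/1252)) = -7496*(-1398 + (-1637/688 - 429/626)) = -7496*(-1398 - 659957/215344) = -7496*(-301710869/215344) = 282703084253/26918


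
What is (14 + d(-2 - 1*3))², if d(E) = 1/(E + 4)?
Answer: 169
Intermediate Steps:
d(E) = 1/(4 + E)
(14 + d(-2 - 1*3))² = (14 + 1/(4 + (-2 - 1*3)))² = (14 + 1/(4 + (-2 - 3)))² = (14 + 1/(4 - 5))² = (14 + 1/(-1))² = (14 - 1)² = 13² = 169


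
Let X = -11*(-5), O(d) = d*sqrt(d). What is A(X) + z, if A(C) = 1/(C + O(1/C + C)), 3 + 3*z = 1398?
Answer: 12650230847840/27204817201 + 166430*sqrt(166430)/27204817201 ≈ 465.00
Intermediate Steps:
z = 465 (z = -1 + (1/3)*1398 = -1 + 466 = 465)
O(d) = d**(3/2)
X = 55
A(C) = 1/(C + (C + 1/C)**(3/2)) (A(C) = 1/(C + (1/C + C)**(3/2)) = 1/(C + (C + 1/C)**(3/2)))
A(X) + z = 1/(55 + (55 + 1/55)**(3/2)) + 465 = 1/(55 + (3026/55)**(3/2)) + 465 = 1/(55 + 3026*sqrt(166430)/3025) + 465 = 465 + 1/(55 + 3026*sqrt(166430)/3025)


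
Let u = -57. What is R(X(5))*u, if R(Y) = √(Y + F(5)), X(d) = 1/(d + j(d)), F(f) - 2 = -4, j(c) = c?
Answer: -57*I*√190/10 ≈ -78.569*I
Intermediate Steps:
F(f) = -2 (F(f) = 2 - 4 = -2)
X(d) = 1/(2*d) (X(d) = 1/(d + d) = 1/(2*d))
R(Y) = √(-2 + Y) (R(Y) = √(Y - 2) = √(-2 + Y))
R(X(5))*u = √(-2 + (½)/5)*(-57) = √(-2 + (½)*(⅕))*(-57) = √(-2 + ⅒)*(-57) = √(-19/10)*(-57) = (I*√190/10)*(-57) = -57*I*√190/10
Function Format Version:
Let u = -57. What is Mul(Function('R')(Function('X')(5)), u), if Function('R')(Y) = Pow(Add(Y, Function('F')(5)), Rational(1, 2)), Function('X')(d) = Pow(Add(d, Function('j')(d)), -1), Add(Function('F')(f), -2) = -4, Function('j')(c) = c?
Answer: Mul(Rational(-57, 10), I, Pow(190, Rational(1, 2))) ≈ Mul(-78.569, I)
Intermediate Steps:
Function('F')(f) = -2 (Function('F')(f) = Add(2, -4) = -2)
Function('X')(d) = Mul(Rational(1, 2), Pow(d, -1)) (Function('X')(d) = Pow(Add(d, d), -1) = Pow(Mul(2, d), -1) = Mul(Rational(1, 2), Pow(d, -1)))
Function('R')(Y) = Pow(Add(-2, Y), Rational(1, 2)) (Function('R')(Y) = Pow(Add(Y, -2), Rational(1, 2)) = Pow(Add(-2, Y), Rational(1, 2)))
Mul(Function('R')(Function('X')(5)), u) = Mul(Pow(Add(-2, Mul(Rational(1, 2), Pow(5, -1))), Rational(1, 2)), -57) = Mul(Pow(Add(-2, Mul(Rational(1, 2), Rational(1, 5))), Rational(1, 2)), -57) = Mul(Pow(Add(-2, Rational(1, 10)), Rational(1, 2)), -57) = Mul(Pow(Rational(-19, 10), Rational(1, 2)), -57) = Mul(Mul(Rational(1, 10), I, Pow(190, Rational(1, 2))), -57) = Mul(Rational(-57, 10), I, Pow(190, Rational(1, 2)))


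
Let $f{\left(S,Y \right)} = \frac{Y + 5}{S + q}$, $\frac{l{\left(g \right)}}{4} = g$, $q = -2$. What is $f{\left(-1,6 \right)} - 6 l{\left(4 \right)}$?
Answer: $- \frac{299}{3} \approx -99.667$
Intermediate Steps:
$l{\left(g \right)} = 4 g$
$f{\left(S,Y \right)} = \frac{5 + Y}{-2 + S}$ ($f{\left(S,Y \right)} = \frac{Y + 5}{S - 2} = \frac{5 + Y}{-2 + S}$)
$f{\left(-1,6 \right)} - 6 l{\left(4 \right)} = \frac{5 + 6}{-2 - 1} - 6 \cdot 4 \cdot 4 = \frac{1}{-3} \cdot 11 - 96 = \left(- \frac{1}{3}\right) 11 - 96 = - \frac{11}{3} - 96 = - \frac{299}{3}$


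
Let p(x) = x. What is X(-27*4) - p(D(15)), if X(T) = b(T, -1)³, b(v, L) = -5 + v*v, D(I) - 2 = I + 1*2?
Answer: 1584834464160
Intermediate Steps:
D(I) = 4 + I (D(I) = 2 + (I + 1*2) = 2 + (I + 2) = 2 + (2 + I) = 4 + I)
b(v, L) = -5 + v²
X(T) = (-5 + T²)³
X(-27*4) - p(D(15)) = (-5 + (-27*4)²)³ - (4 + 15) = (-5 + (-108)²)³ - 1*19 = (-5 + 11664)³ - 19 = 11659³ - 19 = 1584834464179 - 19 = 1584834464160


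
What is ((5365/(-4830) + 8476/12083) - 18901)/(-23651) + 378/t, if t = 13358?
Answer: 1525700169249601/1843795936263162 ≈ 0.82748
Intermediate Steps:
((5365/(-4830) + 8476/12083) - 18901)/(-23651) + 378/t = ((5365/(-4830) + 8476/12083) - 18901)/(-23651) + 378/13358 = ((5365*(-1/4830) + 8476*(1/12083)) - 18901)*(-1/23651) + 378*(1/13358) = ((-1073/966 + 8476/12083) - 18901)*(-1/23651) + 189/6679 = (-4777243/11672178 - 18901)*(-1/23651) + 189/6679 = -220620613621/11672178*(-1/23651) + 189/6679 = 220620613621/276058681878 + 189/6679 = 1525700169249601/1843795936263162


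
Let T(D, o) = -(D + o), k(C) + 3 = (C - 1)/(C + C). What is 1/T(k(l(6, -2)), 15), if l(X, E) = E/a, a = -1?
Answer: -4/49 ≈ -0.081633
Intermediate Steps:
l(X, E) = -E (l(X, E) = E/(-1) = E*(-1) = -E)
k(C) = -3 + (-1 + C)/(2*C) (k(C) = -3 + (C - 1)/(C + C) = -3 + (-1 + C)/((2*C)) = -3 + (-1 + C)*(1/(2*C)) = -3 + (-1 + C)/(2*C))
T(D, o) = -D - o
1/T(k(l(6, -2)), 15) = 1/(-(-1 - (-5)*(-2))/(2*((-1*(-2)))) - 1*15) = 1/(-(-1 - 5*2)/(2*2) - 15) = 1/(-(-1 - 10)/(2*2) - 15) = 1/(-(-11)/(2*2) - 15) = 1/(-1*(-11/4) - 15) = 1/(11/4 - 15) = 1/(-49/4) = -4/49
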